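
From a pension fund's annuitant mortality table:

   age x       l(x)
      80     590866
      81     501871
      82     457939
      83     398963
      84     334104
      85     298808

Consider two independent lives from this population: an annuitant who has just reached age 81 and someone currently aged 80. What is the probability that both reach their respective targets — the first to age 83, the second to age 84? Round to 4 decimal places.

p₁ = l(83)/l(81) = 398963/501871 = 0.794951; p₂ = l(84)/l(80) = 334104/590866 = 0.565448.
P(both) = p₁ × p₂ = 0.794951 × 0.565448 = 0.449503.

0.4495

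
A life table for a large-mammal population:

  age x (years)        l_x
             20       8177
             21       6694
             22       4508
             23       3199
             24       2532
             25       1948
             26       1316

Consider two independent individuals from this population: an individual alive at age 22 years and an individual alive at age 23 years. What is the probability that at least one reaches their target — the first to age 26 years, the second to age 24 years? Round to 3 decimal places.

p₁ = l_26/l_22 = 1316/4508 = 0.291925; p₂ = l_24/l_23 = 2532/3199 = 0.791497.
P(at least one) = 1 − (1−p₁)(1−p₂) = 1 − 0.708075 × 0.208503 = 0.852364.

0.852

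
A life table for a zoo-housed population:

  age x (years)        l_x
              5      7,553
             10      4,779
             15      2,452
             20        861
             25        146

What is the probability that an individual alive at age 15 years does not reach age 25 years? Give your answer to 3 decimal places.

P(die before 25 | alive at 15) = 1 − l_25/l_15 = 1 − 146/2,452 = (2,306)/2,452 = 0.940457.

0.940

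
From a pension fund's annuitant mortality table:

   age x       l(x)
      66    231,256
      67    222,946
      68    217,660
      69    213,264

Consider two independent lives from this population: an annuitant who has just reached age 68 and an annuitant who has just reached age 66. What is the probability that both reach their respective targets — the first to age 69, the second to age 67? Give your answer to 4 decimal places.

p₁ = l(69)/l(68) = 213,264/217,660 = 0.979803; p₂ = l(67)/l(66) = 222,946/231,256 = 0.964066.
P(both) = p₁ × p₂ = 0.979803 × 0.964066 = 0.944595.

0.9446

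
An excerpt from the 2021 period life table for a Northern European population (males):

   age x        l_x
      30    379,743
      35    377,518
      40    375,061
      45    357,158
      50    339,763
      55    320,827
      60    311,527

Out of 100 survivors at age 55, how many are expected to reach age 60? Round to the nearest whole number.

97

The relevant probability is 311,527/320,827 = 0.971012.
Expected number = 100 × 0.971012 = 97.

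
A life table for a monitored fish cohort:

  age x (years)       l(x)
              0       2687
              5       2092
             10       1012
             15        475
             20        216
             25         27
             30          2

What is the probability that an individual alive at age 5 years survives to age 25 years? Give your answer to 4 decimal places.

The conditional survival probability is l(25)/l(5) = 27/2092 = 0.012906.

0.0129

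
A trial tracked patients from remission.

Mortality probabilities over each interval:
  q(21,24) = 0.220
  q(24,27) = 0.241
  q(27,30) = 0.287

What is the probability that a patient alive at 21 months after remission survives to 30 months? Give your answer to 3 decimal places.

P(survive 21→30) = (1 − 0.220) × (1 − 0.241) × (1 − 0.287).
= 0.780 × 0.759 × 0.713 = 0.422110.

0.422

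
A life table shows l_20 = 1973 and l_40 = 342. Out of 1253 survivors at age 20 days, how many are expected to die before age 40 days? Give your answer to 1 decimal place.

The relevant probability is 1 − 342/1973 = 0.826660.
Expected number = 1253 × 0.826660 = 1035.8.

1035.8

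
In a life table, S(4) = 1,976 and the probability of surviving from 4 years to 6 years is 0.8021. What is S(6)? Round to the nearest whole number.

S(6) = S(4) × p = 1,976 × 0.8021 = 1585.

1585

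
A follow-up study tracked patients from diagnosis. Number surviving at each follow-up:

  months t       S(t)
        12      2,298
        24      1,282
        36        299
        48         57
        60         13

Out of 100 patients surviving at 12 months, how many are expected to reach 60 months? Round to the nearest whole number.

The relevant probability is 13/2,298 = 0.005657.
Expected number = 100 × 0.005657 = 1.

1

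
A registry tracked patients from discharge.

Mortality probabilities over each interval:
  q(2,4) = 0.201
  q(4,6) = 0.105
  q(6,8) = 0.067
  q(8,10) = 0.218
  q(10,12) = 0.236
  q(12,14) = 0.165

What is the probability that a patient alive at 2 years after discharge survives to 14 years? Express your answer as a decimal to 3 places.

P(survive 2→14) = (1 − 0.201) × (1 − 0.105) × (1 − 0.067) × (1 − 0.218) × (1 − 0.236) × (1 − 0.165).
= 0.799 × 0.895 × 0.933 × 0.782 × 0.764 × 0.835 = 0.332842.

0.333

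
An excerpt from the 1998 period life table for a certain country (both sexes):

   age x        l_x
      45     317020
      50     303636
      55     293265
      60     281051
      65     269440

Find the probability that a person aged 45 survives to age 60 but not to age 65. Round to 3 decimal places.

0.037

This is the probability of reaching 60 but not 65, conditional on being alive at 45: (l_60 − l_65) / l_45.
= (281051 − 269440) / 317020 = 11611 / 317020 = 0.036625.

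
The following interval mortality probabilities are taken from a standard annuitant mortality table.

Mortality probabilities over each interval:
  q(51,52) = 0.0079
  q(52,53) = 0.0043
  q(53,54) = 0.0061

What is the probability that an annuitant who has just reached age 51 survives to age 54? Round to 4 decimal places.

Survival from 51 to 54 is the product of surviving each interval: (1 − 0.0079) × (1 − 0.0043) × (1 − 0.0061).
= 0.9921 × 0.9957 × 0.9939 = 0.981808.

0.9818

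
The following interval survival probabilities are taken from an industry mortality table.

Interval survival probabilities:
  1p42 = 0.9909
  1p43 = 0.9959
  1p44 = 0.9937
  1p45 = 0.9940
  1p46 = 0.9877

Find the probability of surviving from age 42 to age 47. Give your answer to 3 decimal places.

0.963

Chaining the interval survival probabilities: 0.9909 × 0.9959 × 0.9937 × 0.9940 × 0.9877.
= 0.962747.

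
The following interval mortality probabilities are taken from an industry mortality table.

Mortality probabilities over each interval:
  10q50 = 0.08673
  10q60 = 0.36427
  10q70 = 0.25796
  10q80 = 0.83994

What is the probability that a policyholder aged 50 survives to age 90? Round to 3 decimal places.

Chaining the interval survival probabilities: (1 − 0.08673) × (1 − 0.36427) × (1 − 0.25796) × (1 − 0.83994).
= 0.91327 × 0.63573 × 0.74204 × 0.16006 = 0.068958.

0.069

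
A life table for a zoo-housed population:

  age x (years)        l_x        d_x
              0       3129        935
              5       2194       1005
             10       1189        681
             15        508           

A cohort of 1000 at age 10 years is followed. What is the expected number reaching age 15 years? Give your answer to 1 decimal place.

427.2

The relevant probability is 508/1189 = 0.427250.
Expected number = 1000 × 0.427250 = 427.2.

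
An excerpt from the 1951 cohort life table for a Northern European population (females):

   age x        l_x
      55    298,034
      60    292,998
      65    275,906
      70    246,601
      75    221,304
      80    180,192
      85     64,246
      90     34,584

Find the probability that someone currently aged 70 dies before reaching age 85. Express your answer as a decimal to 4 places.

P(die before 85 | alive at 70) = 1 − l_85/l_70 = 1 − 64,246/246,601 = (182,355)/246,601 = 0.739474.

0.7395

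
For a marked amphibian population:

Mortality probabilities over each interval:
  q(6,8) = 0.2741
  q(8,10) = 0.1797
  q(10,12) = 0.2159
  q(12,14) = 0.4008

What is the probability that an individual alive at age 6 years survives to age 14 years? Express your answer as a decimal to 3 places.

0.280

The overall survival probability is (1 − 0.2741) × (1 − 0.1797) × (1 − 0.2159) × (1 − 0.4008).
= 0.7259 × 0.8203 × 0.7841 × 0.5992 = 0.279765.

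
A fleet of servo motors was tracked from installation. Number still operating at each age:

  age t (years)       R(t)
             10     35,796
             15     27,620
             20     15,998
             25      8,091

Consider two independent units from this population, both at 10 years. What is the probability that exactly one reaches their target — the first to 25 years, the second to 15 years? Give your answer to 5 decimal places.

0.64882

p₁ = R(25)/R(10) = 8,091/35,796 = 0.226031; p₂ = R(15)/R(10) = 27,620/35,796 = 0.771595.
P(exactly one) = p₁(1−p₂) + (1−p₁)p₂ = 0.051627 + 0.597191 = 0.648817.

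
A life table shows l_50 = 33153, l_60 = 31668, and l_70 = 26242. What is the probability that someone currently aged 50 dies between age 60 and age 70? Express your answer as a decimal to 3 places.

0.164

We want 10|10q50 = (l_60 − l_70)/l_50.
This is the probability of reaching 60 but not 70, conditional on being alive at 50: (l_60 − l_70) / l_50.
= (31668 − 26242) / 33153 = 5426 / 33153 = 0.163665.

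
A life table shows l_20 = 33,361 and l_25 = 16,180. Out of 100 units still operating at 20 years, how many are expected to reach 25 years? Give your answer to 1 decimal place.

The relevant probability is 16,180/33,361 = 0.484997.
Expected number = 100 × 0.484997 = 48.5.

48.5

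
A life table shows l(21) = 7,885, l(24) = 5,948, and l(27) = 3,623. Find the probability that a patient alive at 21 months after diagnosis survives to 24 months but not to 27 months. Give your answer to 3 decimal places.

0.295

This is the probability of reaching 24 but not 27, conditional on being alive at 21: (l(24) − l(27)) / l(21).
= (5,948 − 3,623) / 7,885 = 2,325 / 7,885 = 0.294864.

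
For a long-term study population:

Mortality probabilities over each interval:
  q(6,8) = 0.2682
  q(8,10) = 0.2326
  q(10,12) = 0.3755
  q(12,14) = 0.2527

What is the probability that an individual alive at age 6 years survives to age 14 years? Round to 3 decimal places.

Chaining the interval survival probabilities: (1 − 0.2682) × (1 − 0.2326) × (1 − 0.3755) × (1 − 0.2527).
= 0.7318 × 0.7674 × 0.6245 × 0.7473 = 0.262085.

0.262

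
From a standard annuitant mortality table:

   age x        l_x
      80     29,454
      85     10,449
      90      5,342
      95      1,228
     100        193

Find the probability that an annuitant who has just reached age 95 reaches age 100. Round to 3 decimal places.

0.157

The conditional survival probability is l_100/l_95 = 193/1,228 = 0.157166.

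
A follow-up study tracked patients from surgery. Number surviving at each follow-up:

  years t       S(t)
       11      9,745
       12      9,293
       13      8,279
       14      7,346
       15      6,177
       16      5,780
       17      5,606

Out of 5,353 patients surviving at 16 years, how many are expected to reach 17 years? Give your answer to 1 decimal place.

5191.9

The relevant probability is 5,606/5,780 = 0.969896.
Expected number = 5,353 × 0.969896 = 5191.9.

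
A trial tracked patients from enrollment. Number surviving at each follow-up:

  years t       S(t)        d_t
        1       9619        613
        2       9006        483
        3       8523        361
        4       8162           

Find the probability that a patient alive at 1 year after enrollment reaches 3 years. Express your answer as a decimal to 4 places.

The conditional survival probability is S(3)/S(1) = 8523/9619 = 0.886059.

0.8861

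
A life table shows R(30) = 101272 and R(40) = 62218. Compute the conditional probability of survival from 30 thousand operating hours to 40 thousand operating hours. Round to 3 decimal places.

The conditional survival probability is R(40)/R(30) = 62218/101272 = 0.614365.

0.614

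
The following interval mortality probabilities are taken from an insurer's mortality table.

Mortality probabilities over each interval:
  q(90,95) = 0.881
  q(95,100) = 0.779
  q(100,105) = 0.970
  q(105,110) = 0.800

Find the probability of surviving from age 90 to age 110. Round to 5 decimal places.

Survival from 90 to 110 is the product of surviving each interval: (1 − 0.881) × (1 − 0.779) × (1 − 0.970) × (1 − 0.800).
= 0.119 × 0.221 × 0.030 × 0.200 = 0.000158.

0.00016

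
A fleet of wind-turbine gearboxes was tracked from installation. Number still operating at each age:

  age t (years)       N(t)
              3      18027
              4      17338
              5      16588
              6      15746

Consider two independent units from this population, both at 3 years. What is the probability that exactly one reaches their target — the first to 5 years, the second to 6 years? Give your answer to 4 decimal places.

0.1862

p₁ = N(5)/N(3) = 16588/18027 = 0.920175; p₂ = N(6)/N(3) = 15746/18027 = 0.873468.
P(exactly one) = p₁(1−p₂) + (1−p₁)p₂ = 0.116432 + 0.069725 = 0.186156.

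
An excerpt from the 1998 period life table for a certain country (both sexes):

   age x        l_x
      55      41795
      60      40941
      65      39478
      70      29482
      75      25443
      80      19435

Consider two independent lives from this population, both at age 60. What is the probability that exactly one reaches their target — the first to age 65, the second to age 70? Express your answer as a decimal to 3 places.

p₁ = l_65/l_60 = 39478/40941 = 0.964266; p₂ = l_70/l_60 = 29482/40941 = 0.720109.
P(exactly one) = p₁(1−p₂) + (1−p₁)p₂ = 0.269889 + 0.025732 = 0.295622.

0.296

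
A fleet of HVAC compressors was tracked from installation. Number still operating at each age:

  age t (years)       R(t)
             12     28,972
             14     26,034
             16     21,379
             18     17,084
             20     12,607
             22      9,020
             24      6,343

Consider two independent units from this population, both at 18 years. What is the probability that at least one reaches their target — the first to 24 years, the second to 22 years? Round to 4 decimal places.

0.7032

p₁ = R(24)/R(18) = 6,343/17,084 = 0.371283; p₂ = R(22)/R(18) = 9,020/17,084 = 0.527979.
P(at least one) = 1 − (1−p₁)(1−p₂) = 1 − 0.628717 × 0.472021 = 0.703232.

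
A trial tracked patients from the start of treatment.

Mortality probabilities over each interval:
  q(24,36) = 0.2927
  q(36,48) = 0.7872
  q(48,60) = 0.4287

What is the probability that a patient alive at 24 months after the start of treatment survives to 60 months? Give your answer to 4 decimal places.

P(survive 24→60) = (1 − 0.2927) × (1 − 0.7872) × (1 − 0.4287).
= 0.7073 × 0.2128 × 0.5713 = 0.085988.

0.0860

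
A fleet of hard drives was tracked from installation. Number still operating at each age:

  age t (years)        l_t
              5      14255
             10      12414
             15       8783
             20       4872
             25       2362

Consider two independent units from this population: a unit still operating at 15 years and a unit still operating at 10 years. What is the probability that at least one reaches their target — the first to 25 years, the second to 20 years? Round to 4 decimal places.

0.5558

p₁ = l_25/l_15 = 2362/8783 = 0.268929; p₂ = l_20/l_10 = 4872/12414 = 0.392460.
P(at least one) = 1 − (1−p₁)(1−p₂) = 1 − 0.731071 × 0.607540 = 0.555845.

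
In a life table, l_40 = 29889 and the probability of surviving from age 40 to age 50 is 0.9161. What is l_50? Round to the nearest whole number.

27381

l_50 = l_40 × p = 29889 × 0.9161 = 27381.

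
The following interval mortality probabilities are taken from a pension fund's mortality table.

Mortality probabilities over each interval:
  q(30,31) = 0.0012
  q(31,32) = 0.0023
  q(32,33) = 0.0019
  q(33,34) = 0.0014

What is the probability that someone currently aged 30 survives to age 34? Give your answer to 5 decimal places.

The overall survival probability is (1 − 0.0012) × (1 − 0.0023) × (1 − 0.0019) × (1 − 0.0014).
= 0.9988 × 0.9977 × 0.9981 × 0.9986 = 0.993217.

0.99322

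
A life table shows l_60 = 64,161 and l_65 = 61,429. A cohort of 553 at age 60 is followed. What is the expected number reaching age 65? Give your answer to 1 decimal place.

529.5

The relevant probability is 61,429/64,161 = 0.957420.
Expected number = 553 × 0.957420 = 529.5.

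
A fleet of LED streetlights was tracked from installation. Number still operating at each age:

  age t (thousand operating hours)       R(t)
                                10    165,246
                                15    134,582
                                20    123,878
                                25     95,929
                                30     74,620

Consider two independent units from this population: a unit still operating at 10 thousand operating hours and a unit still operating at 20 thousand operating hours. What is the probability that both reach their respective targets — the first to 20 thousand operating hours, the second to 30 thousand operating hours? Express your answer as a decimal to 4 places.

p₁ = R(20)/R(10) = 123,878/165,246 = 0.749658; p₂ = R(30)/R(20) = 74,620/123,878 = 0.602367.
P(both) = p₁ × p₂ = 0.749658 × 0.602367 = 0.451569.

0.4516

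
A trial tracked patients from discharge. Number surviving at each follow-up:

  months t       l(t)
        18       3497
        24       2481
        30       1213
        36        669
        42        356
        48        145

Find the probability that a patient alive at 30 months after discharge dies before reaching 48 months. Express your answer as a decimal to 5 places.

P(die before 48 | alive at 30) = 1 − l(48)/l(30) = 1 − 145/1213 = (1068)/1213 = 0.880462.

0.88046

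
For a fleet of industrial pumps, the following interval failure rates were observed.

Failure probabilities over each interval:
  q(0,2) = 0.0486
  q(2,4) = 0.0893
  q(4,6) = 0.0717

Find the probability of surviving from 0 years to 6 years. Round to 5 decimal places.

The overall survival probability is (1 − 0.0486) × (1 − 0.0893) × (1 − 0.0717).
= 0.9514 × 0.9107 × 0.9283 = 0.804316.

0.80432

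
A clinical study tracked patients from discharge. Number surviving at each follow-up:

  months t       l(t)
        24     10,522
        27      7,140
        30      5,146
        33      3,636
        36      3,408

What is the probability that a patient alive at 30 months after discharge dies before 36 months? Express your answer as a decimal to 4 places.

P(die before 36 | alive at 30) = 1 − l(36)/l(30) = 1 − 3,408/5,146 = (1,738)/5,146 = 0.337738.

0.3377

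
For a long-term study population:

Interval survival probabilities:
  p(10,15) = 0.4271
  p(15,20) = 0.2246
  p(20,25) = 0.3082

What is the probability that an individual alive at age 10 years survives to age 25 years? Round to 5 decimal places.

Survival from 10 to 25 is the product of surviving each interval: 0.4271 × 0.2246 × 0.3082.
= 0.029565.

0.02956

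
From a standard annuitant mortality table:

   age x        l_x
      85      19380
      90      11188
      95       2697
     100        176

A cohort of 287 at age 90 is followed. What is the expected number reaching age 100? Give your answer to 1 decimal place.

The relevant probability is 176/11188 = 0.015731.
Expected number = 287 × 0.015731 = 4.5.

4.5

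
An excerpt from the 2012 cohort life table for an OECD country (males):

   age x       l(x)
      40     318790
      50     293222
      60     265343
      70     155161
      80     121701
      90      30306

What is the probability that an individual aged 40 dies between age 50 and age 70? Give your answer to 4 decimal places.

0.4331

This is the probability of reaching 50 but not 70, conditional on being alive at 40: (l(50) − l(70)) / l(40).
= (293222 − 155161) / 318790 = 138061 / 318790 = 0.433078.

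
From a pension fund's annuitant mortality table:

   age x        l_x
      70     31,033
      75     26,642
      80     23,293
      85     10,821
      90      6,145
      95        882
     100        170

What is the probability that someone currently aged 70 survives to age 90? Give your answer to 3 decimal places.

0.198

We want 20p70 = l_90/l_70.
The conditional survival probability is l_90/l_70 = 6,145/31,033 = 0.198015.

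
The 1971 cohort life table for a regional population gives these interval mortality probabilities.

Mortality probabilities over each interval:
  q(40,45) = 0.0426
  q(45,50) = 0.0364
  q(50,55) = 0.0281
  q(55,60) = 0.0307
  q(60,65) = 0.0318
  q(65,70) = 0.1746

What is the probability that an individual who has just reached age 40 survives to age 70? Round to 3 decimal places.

The overall survival probability is (1 − 0.0426) × (1 − 0.0364) × (1 − 0.0281) × (1 − 0.0307) × (1 − 0.0318) × (1 − 0.1746).
= 0.9574 × 0.9636 × 0.9719 × 0.9693 × 0.9682 × 0.8254 = 0.694544.

0.695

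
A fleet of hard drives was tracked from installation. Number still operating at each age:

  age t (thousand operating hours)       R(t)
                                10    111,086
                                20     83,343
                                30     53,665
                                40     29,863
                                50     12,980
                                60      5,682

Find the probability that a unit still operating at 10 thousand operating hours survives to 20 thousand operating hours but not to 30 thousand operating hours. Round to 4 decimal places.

This is the probability of reaching 20 but not 30, conditional on being operational at 10: (R(20) − R(30)) / R(10).
= (83,343 − 53,665) / 111,086 = 29,678 / 111,086 = 0.267162.

0.2672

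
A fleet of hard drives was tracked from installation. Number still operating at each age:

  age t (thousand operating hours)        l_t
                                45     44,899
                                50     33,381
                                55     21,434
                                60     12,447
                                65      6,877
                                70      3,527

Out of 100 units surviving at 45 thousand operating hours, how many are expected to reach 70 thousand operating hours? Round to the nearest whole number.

8

The relevant probability is 3,527/44,899 = 0.078554.
Expected number = 100 × 0.078554 = 8.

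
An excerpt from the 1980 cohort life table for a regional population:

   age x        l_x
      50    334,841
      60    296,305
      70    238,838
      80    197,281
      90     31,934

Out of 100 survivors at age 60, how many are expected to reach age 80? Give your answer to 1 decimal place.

The relevant probability is 197,281/296,305 = 0.665804.
Expected number = 100 × 0.665804 = 66.6.

66.6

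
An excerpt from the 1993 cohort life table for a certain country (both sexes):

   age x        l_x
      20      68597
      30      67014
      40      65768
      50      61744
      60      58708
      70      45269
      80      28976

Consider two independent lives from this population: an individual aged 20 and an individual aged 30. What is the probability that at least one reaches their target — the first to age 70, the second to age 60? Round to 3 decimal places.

p₁ = l_70/l_20 = 45269/68597 = 0.659927; p₂ = l_60/l_30 = 58708/67014 = 0.876056.
P(at least one) = 1 − (1−p₁)(1−p₂) = 1 − 0.340073 × 0.123944 = 0.957850.

0.958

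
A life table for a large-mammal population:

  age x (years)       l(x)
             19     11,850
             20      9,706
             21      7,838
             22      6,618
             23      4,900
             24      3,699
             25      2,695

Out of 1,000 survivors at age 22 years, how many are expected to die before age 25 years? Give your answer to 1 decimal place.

The relevant probability is 1 − 2,695/6,618 = 0.592777.
Expected number = 1,000 × 0.592777 = 592.8.

592.8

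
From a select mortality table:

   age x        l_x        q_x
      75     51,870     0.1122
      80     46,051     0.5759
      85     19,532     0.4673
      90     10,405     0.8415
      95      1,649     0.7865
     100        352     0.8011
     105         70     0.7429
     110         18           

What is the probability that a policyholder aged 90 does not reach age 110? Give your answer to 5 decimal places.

P(die before 110 | alive at 90) = 1 − l_110/l_90 = 1 − 18/10,405 = (10,387)/10,405 = 0.998270.

0.99827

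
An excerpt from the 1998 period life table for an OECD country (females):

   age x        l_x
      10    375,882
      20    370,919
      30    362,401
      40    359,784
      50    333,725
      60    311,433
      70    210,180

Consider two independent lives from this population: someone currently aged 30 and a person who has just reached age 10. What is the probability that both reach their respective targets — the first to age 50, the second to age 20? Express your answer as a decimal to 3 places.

p₁ = l_50/l_30 = 333,725/362,401 = 0.920872; p₂ = l_20/l_10 = 370,919/375,882 = 0.986796.
P(both) = p₁ × p₂ = 0.920872 × 0.986796 = 0.908713.

0.909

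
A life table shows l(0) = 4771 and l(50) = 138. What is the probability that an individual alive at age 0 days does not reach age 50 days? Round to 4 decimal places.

P(die before 50 | alive at 0) = 1 − l(50)/l(0) = 1 − 138/4771 = (4633)/4771 = 0.971075.

0.9711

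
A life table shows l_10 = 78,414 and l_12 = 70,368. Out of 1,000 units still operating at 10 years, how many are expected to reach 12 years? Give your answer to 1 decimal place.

The relevant probability is 70,368/78,414 = 0.897391.
Expected number = 1,000 × 0.897391 = 897.4.

897.4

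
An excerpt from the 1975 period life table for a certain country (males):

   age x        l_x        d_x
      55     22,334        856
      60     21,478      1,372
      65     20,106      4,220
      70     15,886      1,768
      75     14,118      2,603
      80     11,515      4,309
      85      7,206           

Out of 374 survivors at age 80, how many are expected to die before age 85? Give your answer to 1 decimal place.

The relevant probability is 1 − 7,206/11,515 = 0.374208.
Expected number = 374 × 0.374208 = 140.0.

140.0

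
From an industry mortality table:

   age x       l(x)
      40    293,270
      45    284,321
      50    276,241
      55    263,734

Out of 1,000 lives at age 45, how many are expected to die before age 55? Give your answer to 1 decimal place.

The relevant probability is 1 − 263,734/284,321 = 0.072408.
Expected number = 1,000 × 0.072408 = 72.4.

72.4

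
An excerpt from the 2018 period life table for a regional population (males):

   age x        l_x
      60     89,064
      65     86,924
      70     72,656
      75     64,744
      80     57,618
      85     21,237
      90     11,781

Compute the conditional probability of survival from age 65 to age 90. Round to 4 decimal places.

We want 25p65 = l_90/l_65.
The conditional survival probability is l_90/l_65 = 11,781/86,924 = 0.135532.

0.1355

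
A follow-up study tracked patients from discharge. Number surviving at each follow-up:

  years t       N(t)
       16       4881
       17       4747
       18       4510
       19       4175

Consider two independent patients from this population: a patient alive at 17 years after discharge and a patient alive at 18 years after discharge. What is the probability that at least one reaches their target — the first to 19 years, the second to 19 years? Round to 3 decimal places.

p₁ = N(19)/N(17) = 4175/4747 = 0.879503; p₂ = N(19)/N(18) = 4175/4510 = 0.925721.
P(at least one) = 1 − (1−p₁)(1−p₂) = 1 − 0.120497 × 0.074279 = 0.991050.

0.991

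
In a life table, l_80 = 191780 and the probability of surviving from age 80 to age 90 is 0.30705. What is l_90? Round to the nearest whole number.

58886

l_90 = l_80 × p = 191780 × 0.30705 = 58886.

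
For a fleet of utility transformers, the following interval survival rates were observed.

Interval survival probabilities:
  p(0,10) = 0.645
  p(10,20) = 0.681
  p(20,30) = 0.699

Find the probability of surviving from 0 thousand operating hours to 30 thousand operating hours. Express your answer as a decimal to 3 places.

0.307

Chaining the interval survival probabilities: 0.645 × 0.681 × 0.699.
= 0.307032.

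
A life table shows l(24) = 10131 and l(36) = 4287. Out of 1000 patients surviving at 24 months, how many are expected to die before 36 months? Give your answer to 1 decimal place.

576.8

The relevant probability is 1 − 4287/10131 = 0.576843.
Expected number = 1000 × 0.576843 = 576.8.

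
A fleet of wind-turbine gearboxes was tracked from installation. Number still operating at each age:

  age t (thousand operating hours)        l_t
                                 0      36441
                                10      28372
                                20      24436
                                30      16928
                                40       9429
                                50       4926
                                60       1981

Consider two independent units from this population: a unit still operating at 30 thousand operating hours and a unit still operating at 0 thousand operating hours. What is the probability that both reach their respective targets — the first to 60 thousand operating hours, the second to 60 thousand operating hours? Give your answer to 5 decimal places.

p₁ = l_60/l_30 = 1981/16928 = 0.117025; p₂ = l_60/l_0 = 1981/36441 = 0.054362.
P(both) = p₁ × p₂ = 0.117025 × 0.054362 = 0.006362.

0.00636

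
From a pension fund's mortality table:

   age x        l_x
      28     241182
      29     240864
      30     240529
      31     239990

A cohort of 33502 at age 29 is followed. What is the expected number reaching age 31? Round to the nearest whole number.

The relevant probability is 239990/240864 = 0.996371.
Expected number = 33502 × 0.996371 = 33380.

33380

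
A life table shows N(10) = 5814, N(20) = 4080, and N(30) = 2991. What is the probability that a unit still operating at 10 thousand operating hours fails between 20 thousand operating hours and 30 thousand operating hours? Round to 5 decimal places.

0.18731

This is the probability of reaching 20 but not 30, conditional on being operational at 10: (N(20) − N(30)) / N(10).
= (4080 − 2991) / 5814 = 1089 / 5814 = 0.187307.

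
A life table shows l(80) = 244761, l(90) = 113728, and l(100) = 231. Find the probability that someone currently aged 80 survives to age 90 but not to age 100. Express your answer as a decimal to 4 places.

0.4637

This is the probability of reaching 90 but not 100, conditional on being alive at 80: (l(90) − l(100)) / l(80).
= (113728 − 231) / 244761 = 113497 / 244761 = 0.463705.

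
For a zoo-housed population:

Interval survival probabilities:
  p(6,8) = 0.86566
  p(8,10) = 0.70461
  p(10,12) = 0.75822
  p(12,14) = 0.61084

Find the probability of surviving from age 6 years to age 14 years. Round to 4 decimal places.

Survival from 6 to 14 is the product of surviving each interval: 0.86566 × 0.70461 × 0.75822 × 0.61084.
= 0.282500.

0.2825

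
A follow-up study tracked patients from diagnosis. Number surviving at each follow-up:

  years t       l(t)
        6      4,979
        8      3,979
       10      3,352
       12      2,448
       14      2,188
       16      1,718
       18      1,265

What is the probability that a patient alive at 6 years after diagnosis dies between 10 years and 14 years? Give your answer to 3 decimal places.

This is the probability of reaching 10 but not 14, conditional on being alive at 6: (l(10) − l(14)) / l(6).
= (3,352 − 2,188) / 4,979 = 1,164 / 4,979 = 0.233782.

0.234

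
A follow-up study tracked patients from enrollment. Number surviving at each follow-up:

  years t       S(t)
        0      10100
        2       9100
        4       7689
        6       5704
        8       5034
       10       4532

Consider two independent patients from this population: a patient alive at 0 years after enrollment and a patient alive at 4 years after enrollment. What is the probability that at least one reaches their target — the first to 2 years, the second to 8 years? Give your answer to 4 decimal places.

0.9658

p₁ = S(2)/S(0) = 9100/10100 = 0.900990; p₂ = S(8)/S(4) = 5034/7689 = 0.654702.
P(at least one) = 1 − (1−p₁)(1−p₂) = 1 − 0.099010 × 0.345298 = 0.965812.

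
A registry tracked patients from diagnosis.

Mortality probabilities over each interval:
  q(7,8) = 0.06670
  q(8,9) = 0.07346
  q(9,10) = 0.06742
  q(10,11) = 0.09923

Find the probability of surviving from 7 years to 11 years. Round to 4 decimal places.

P(survive 7→11) = (1 − 0.06670) × (1 − 0.07346) × (1 − 0.06742) × (1 − 0.09923).
= 0.93330 × 0.92654 × 0.93258 × 0.90077 = 0.726416.

0.7264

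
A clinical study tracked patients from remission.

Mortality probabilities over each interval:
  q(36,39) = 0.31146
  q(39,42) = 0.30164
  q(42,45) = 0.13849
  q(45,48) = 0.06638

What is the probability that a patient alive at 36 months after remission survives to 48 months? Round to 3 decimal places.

0.387

P(survive 36→48) = (1 − 0.31146) × (1 − 0.30164) × (1 − 0.13849) × (1 − 0.06638).
= 0.68854 × 0.69836 × 0.86151 × 0.93362 = 0.386758.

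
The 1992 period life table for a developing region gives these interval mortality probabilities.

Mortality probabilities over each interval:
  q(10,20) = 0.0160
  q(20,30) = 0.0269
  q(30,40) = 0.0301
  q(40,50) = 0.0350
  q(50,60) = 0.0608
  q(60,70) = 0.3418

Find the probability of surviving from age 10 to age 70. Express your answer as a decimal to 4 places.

0.5540

P(survive 10→70) = (1 − 0.0160) × (1 − 0.0269) × (1 − 0.0301) × (1 − 0.0350) × (1 − 0.0608) × (1 − 0.3418).
= 0.9840 × 0.9731 × 0.9699 × 0.9650 × 0.9392 × 0.6582 = 0.554017.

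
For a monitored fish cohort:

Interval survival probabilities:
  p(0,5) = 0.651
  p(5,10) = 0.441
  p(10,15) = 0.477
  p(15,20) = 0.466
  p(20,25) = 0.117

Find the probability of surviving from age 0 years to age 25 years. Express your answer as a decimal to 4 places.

P(survive 0→25) = 0.651 × 0.441 × 0.477 × 0.466 × 0.117.
= 0.007466.

0.0075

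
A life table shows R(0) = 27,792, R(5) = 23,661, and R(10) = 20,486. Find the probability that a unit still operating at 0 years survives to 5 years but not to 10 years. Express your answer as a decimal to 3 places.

This is the probability of reaching 5 but not 10, conditional on being operational at 0: (R(5) − R(10)) / R(0).
= (23,661 − 20,486) / 27,792 = 3,175 / 27,792 = 0.114242.

0.114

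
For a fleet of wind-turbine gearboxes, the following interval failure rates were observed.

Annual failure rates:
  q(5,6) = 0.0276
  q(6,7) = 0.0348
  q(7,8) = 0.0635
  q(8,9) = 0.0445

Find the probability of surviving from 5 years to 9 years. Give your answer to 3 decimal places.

0.840

Chaining the interval survival probabilities: (1 − 0.0276) × (1 − 0.0348) × (1 − 0.0635) × (1 − 0.0445).
= 0.9724 × 0.9652 × 0.9365 × 0.9555 = 0.839848.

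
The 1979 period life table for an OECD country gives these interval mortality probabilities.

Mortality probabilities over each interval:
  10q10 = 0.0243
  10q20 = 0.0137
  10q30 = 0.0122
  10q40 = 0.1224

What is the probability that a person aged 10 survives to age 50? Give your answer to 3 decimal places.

0.834

Chaining the interval survival probabilities: (1 − 0.0243) × (1 − 0.0137) × (1 − 0.0122) × (1 − 0.1224).
= 0.9757 × 0.9863 × 0.9878 × 0.8776 = 0.834240.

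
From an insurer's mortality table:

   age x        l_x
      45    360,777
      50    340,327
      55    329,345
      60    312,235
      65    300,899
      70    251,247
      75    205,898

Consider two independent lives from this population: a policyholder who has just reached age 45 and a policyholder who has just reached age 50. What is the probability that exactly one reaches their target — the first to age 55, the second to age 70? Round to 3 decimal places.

p₁ = l_55/l_45 = 329,345/360,777 = 0.912877; p₂ = l_70/l_50 = 251,247/340,327 = 0.738252.
P(exactly one) = p₁(1−p₂) + (1−p₁)p₂ = 0.238944 + 0.064319 = 0.303262.

0.303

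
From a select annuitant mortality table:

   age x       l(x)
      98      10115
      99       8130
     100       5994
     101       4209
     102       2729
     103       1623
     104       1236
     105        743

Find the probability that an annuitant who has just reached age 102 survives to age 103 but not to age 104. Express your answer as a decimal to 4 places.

0.1418

This is the probability of reaching 103 but not 104, conditional on being alive at 102: (l(103) − l(104)) / l(102).
= (1623 − 1236) / 2729 = 387 / 2729 = 0.141810.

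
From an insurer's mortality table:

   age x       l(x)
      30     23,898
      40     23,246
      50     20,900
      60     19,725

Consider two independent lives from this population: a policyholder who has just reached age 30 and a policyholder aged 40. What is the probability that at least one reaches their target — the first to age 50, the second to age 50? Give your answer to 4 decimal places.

0.9873

p₁ = l(50)/l(30) = 20,900/23,898 = 0.874550; p₂ = l(50)/l(40) = 20,900/23,246 = 0.899079.
P(at least one) = 1 − (1−p₁)(1−p₂) = 1 − 0.125450 × 0.100921 = 0.987339.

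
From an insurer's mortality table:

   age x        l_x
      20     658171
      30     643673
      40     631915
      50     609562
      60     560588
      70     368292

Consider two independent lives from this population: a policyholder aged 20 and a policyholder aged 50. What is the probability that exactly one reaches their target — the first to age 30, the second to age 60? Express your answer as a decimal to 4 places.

p₁ = l_30/l_20 = 643673/658171 = 0.977972; p₂ = l_60/l_50 = 560588/609562 = 0.919657.
P(exactly one) = p₁(1−p₂) + (1−p₁)p₂ = 0.078573 + 0.020258 = 0.098831.

0.0988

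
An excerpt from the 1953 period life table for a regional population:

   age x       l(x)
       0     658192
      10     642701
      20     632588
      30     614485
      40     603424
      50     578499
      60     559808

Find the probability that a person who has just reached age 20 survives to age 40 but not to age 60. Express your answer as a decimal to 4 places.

This is the probability of reaching 40 but not 60, conditional on being alive at 20: (l(40) − l(60)) / l(20).
= (603424 − 559808) / 632588 = 43616 / 632588 = 0.068949.

0.0689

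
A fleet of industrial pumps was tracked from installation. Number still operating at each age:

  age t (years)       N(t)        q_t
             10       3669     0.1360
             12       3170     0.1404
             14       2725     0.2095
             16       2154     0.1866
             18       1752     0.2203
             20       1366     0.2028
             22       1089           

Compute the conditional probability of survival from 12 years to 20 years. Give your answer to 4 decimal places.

The conditional survival probability is N(20)/N(12) = 1366/3170 = 0.430915.

0.4309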